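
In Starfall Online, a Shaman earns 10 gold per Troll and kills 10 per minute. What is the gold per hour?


Gold per minute = 10 * 10 = 100
Gold per hour = 100 * 60 = 6000

6000 gold/hour


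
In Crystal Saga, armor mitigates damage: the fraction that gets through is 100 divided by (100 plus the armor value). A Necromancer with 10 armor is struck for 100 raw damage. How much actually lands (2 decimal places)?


actual = 100 * 100 / (100 + 10)
= 100 * 100 / 110
= 10000 / 110
= 90.91

90.91 damage


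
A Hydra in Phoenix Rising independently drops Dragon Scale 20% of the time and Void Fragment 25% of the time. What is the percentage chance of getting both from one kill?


For independent events, P(both) = P(A) * P(B)
= 20% * 25%
= 500 / 100 %
= 5.0%

5.0%


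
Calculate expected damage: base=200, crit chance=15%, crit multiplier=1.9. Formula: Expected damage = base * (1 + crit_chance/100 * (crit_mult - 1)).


E[dmg] = base * (1 + crit_chance * (crit_mult - 1))
cc as decimal = 15/100 = 0.15
cm - 1 = 1.9 - 1 = 0.9
Bonus factor = 0.15 * 0.9 = 0.135
Total multiplier = 1 + 0.135 = 1.135
Expected damage = 200 * 1.135 = 227.00

227.00 damage


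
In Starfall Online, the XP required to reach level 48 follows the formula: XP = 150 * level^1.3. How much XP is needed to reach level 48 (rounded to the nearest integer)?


XP = 150 * level^1.3
Substitute level = 48:
XP = 150 * 48^1.3
= 150 * 153.3252
= 22999

22999 XP


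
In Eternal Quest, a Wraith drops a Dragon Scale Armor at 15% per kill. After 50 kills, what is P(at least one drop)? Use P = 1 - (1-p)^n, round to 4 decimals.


P(at least one) = 1 - P(none) = 1 - (1-p)^n
p = 15/100 = 0.15
1 - p = 0.85
(1 - p)^50 = 0.85^50 = 0.000296
P(at least one) = 1 - 0.000296 = 0.9997

0.9997


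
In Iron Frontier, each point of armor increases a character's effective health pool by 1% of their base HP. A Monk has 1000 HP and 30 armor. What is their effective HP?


EHP = 1000 * (1 + 30/100)
= 1000 * (1 + 0.3)
= 1000 * 1.3
= 1300.0

1300.0 EHP


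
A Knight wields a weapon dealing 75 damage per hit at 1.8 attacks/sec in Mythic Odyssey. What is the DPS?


DPS = damage * attack_speed
= 75 * 1.8
= 135.0

135.0 DPS


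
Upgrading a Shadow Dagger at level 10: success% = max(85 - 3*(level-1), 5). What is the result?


raw_rate = 85 - 3 * (10 - 1)
= 85 - 3 * 9
= 85 - 27
= 58
Apply floor: max(58, 5) = 58%

58%


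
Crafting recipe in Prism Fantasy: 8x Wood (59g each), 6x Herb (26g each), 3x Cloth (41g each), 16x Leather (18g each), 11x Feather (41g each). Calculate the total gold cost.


Cost breakdown:
  Wood: 8 * 59 = 472
  Herb: 6 * 26 = 156
  Cloth: 3 * 41 = 123
  Leather: 16 * 18 = 288
  Feather: 11 * 41 = 451
Total = 472 + 156 + 123 + 288 + 451 = 1490

1490 gold


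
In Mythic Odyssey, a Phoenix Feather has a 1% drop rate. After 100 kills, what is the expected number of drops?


Expected drops = kills * (drop_rate / 100)
= 100 * (1 / 100)
= 100 * 0.01
= 1.0

1.0 drops


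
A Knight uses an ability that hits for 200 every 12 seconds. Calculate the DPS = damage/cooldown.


DPS = damage / cooldown
= 200 / 12
= 16.67

16.67 DPS


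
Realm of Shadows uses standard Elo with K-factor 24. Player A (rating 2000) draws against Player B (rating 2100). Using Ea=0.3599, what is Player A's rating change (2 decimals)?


Elo update: delta = K * (S - Ea), where S = 0.5 (draws)
S - Ea = 0.5 - 0.3599 = 0.1401
Rating change = 24 * 0.1401
= 3.36

3.36 rating points


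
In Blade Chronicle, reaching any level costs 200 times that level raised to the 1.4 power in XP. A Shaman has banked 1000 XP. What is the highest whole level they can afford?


XP = 200 * level^1.4, so level = (XP / 200)^(1/1.4)
= (1000 / 200)^(1/1.4)
= 5.0^0.7143
= 3.1569
Floor: level = 3

level 3


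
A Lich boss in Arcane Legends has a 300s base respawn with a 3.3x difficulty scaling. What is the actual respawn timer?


Respawn time = base * multiplier
= 300 * 3.3
= 990.0 seconds

990.0 seconds


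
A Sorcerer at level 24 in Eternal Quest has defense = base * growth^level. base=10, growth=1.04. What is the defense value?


value = base * growth^level
= 10 * 1.04^24
= 10 * 2.563304
= 25.63

25.63 defense


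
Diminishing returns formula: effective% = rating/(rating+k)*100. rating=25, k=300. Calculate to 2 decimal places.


effective% = rating / (rating + k) * 100
= 25 / (25 + 300) * 100
= 25 / 325 * 100
= 0.076923 * 100
= 7.69%

7.69%


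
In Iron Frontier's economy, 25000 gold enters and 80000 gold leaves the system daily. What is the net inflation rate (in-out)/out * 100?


Net gold = 25000 - 80000 = -55000
Inflation rate = net / sunk * 100 = -55000 / 80000 * 100
= -0.6875 * 100
= -68.75%

-68.75%


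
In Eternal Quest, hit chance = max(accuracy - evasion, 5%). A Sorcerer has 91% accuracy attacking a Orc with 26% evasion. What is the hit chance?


accuracy - evasion = 91 - 26 = 65
Apply floor: max(65, 5) = 65
Hit chance = 65%

65%


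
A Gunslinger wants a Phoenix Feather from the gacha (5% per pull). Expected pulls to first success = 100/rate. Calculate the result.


Expected pulls for a geometric distribution = 1/p = 100 / rate%
= 100 / 5
= 20.0

20.0 pulls


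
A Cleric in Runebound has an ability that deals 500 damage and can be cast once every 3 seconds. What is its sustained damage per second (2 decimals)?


DPS = damage / cooldown
= 500 / 3
= 166.67

166.67 DPS


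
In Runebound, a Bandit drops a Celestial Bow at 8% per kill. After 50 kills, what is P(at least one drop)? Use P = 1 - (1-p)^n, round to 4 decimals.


P(at least one) = 1 - P(none) = 1 - (1-p)^n
p = 8/100 = 0.08
1 - p = 0.92
(1 - p)^50 = 0.92^50 = 0.015466
P(at least one) = 1 - 0.015466 = 0.9845

0.9845


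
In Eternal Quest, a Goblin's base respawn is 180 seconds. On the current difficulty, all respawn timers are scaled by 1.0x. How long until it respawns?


Respawn time = base * multiplier
= 180 * 1.0
= 180.0 seconds

180.0 seconds


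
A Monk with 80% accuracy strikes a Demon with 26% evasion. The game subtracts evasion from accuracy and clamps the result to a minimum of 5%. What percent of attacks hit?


accuracy - evasion = 80 - 26 = 54
Apply floor: max(54, 5) = 54
Hit chance = 54%

54%


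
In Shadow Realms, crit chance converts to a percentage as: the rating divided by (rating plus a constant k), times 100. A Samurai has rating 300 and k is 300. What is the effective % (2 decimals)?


effective% = rating / (rating + k) * 100
= 300 / (300 + 300) * 100
= 300 / 600 * 100
= 0.5 * 100
= 50.00%

50.00%


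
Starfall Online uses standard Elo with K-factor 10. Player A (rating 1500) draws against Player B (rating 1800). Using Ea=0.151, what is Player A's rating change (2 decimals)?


Elo update: delta = K * (S - Ea), where S = 0.5 (draws)
S - Ea = 0.5 - 0.151 = 0.349
Rating change = 10 * 0.349
= 3.49

3.49 rating points


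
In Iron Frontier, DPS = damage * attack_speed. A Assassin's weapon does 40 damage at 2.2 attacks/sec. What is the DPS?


DPS = damage * attack_speed
= 40 * 2.2
= 88.0

88.0 DPS


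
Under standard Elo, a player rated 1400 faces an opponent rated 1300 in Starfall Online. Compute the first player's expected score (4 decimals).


Elo expected score: Ea = 1/(1 + 10^((Rb-Ra)/400))
Rb - Ra = 1300 - 1400 = -100
(Rb-Ra)/400 = -100/400 = -0.25
10^-0.25 = 0.562341
Ea = 1/(1 + 0.562341) = 1/1.562341 = 0.6401

0.6401


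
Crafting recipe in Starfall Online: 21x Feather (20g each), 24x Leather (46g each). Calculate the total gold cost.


Cost breakdown:
  Feather: 21 * 20 = 420
  Leather: 24 * 46 = 1104
Total = 420 + 1104 = 1524

1524 gold


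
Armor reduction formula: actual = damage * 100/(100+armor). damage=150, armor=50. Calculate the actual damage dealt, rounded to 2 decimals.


actual = 150 * 100 / (100 + 50)
= 150 * 100 / 150
= 15000 / 150
= 100.00

100.00 damage


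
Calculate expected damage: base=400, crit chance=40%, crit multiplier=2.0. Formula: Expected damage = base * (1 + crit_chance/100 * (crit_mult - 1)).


E[dmg] = base * (1 + crit_chance * (crit_mult - 1))
cc as decimal = 40/100 = 0.4
cm - 1 = 2.0 - 1 = 1.0
Bonus factor = 0.4 * 1.0 = 0.4
Total multiplier = 1 + 0.4 = 1.4
Expected damage = 400 * 1.4 = 560.00

560.00 damage


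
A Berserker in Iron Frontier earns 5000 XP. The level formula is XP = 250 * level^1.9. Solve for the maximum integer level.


XP = 250 * level^1.9, so level = (XP / 250)^(1/1.9)
= (5000 / 250)^(1/1.9)
= 20.0^0.5263
= 4.839
Floor: level = 4

level 4


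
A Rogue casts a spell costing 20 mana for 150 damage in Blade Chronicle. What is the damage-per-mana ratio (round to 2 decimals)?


Efficiency = damage / mana
= 150 / 20
= 7.50

7.50 dmg/mana


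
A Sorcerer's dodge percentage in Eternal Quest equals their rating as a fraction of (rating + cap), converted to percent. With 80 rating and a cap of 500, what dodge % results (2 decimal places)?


dodge% = 80 / (80 + 500) * 100
= 80 / 580 * 100
= 0.137931 * 100
= 13.79%

13.79%


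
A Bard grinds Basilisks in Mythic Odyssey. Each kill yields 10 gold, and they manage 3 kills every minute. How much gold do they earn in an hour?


Gold per minute = 10 * 3 = 30
Gold per hour = 30 * 60 = 1800

1800 gold/hour


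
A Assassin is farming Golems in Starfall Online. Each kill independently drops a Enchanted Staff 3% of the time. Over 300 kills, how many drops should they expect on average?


Expected drops = kills * (drop_rate / 100)
= 300 * (3 / 100)
= 300 * 0.03
= 9.0

9.0 drops


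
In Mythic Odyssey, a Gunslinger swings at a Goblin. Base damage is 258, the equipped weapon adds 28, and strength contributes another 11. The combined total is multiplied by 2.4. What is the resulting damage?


Sum base + weapon + str = 258 + 28 + 11 = 297
Multiply by 2.4:
297 * 2.4 = 712.8

712.8 damage


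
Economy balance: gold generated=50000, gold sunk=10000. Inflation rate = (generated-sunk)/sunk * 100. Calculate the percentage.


Net gold = 50000 - 10000 = 40000
Inflation rate = net / sunk * 100 = 40000 / 10000 * 100
= 4.0 * 100
= 400.00%

400.00%


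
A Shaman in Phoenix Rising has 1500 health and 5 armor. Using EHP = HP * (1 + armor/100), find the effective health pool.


EHP = 1500 * (1 + 5/100)
= 1500 * (1 + 0.05)
= 1500 * 1.05
= 1575.0

1575.0 EHP


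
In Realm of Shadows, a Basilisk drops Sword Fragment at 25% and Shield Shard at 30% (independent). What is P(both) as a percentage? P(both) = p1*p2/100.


For independent events, P(both) = P(A) * P(B)
= 25% * 30%
= 750 / 100 %
= 7.5%

7.5%


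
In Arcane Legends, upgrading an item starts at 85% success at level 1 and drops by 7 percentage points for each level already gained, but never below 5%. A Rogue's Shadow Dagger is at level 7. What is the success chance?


raw_rate = 85 - 7 * (7 - 1)
= 85 - 7 * 6
= 85 - 42
= 43
Apply floor: max(43, 5) = 43%

43%


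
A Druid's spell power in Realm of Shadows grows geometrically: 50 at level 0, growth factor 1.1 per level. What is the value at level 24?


value = base * growth^level
= 50 * 1.1^24
= 50 * 9.849733
= 492.49

492.49 spell power


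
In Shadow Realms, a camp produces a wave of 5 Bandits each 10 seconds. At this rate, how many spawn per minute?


Spawns per minute = count * (60 / interval)
= 5 * (60 / 10)
= 5 * 6.0
= 30.0

30.0 per minute


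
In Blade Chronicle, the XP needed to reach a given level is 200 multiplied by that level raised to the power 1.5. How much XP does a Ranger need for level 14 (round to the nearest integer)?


XP = 200 * level^1.5
Substitute level = 14:
XP = 200 * 14^1.5
= 200 * 52.3832
= 10477

10477 XP


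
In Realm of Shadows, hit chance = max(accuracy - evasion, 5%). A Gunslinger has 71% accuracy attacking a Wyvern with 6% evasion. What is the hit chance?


accuracy - evasion = 71 - 6 = 65
Apply floor: max(65, 5) = 65
Hit chance = 65%

65%


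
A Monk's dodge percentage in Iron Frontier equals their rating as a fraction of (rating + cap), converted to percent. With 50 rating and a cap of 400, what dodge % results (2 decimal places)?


dodge% = 50 / (50 + 400) * 100
= 50 / 450 * 100
= 0.111111 * 100
= 11.11%

11.11%


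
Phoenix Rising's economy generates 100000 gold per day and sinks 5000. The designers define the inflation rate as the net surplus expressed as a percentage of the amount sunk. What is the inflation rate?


Net gold = 100000 - 5000 = 95000
Inflation rate = net / sunk * 100 = 95000 / 5000 * 100
= 19.0 * 100
= 1900.00%

1900.00%


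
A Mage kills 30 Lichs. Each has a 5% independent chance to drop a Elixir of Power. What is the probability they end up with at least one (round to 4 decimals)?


P(at least one) = 1 - P(none) = 1 - (1-p)^n
p = 5/100 = 0.05
1 - p = 0.95
(1 - p)^30 = 0.95^30 = 0.214639
P(at least one) = 1 - 0.214639 = 0.7854

0.7854


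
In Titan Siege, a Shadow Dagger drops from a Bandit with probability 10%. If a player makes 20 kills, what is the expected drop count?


Expected drops = kills * (drop_rate / 100)
= 20 * (10 / 100)
= 20 * 0.1
= 2.0

2.0 drops


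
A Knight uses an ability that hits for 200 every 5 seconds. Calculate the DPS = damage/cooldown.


DPS = damage / cooldown
= 200 / 5
= 40.00

40.00 DPS


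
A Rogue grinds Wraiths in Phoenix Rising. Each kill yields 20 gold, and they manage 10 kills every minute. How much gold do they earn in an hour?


Gold per minute = 20 * 10 = 200
Gold per hour = 200 * 60 = 12000

12000 gold/hour


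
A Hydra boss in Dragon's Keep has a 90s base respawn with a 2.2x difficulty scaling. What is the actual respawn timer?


Respawn time = base * multiplier
= 90 * 2.2
= 198.0 seconds

198.0 seconds


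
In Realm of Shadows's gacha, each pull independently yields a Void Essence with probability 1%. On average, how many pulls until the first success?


Expected pulls for a geometric distribution = 1/p = 100 / rate%
= 100 / 1
= 100.0

100.0 pulls


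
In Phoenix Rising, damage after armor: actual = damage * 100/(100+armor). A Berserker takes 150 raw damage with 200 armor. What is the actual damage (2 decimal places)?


actual = 150 * 100 / (100 + 200)
= 150 * 100 / 300
= 15000 / 300
= 50.00

50.00 damage


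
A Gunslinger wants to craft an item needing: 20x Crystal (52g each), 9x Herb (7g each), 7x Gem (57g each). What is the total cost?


Cost breakdown:
  Crystal: 20 * 52 = 1040
  Herb: 9 * 7 = 63
  Gem: 7 * 57 = 399
Total = 1040 + 63 + 399 = 1502

1502 gold


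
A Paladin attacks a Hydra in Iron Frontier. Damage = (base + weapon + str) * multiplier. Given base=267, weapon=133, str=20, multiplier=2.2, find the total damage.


Sum base + weapon + str = 267 + 133 + 20 = 420
Multiply by 2.2:
420 * 2.2 = 924.0

924.0 damage


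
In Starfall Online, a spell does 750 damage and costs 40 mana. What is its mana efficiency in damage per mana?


Efficiency = damage / mana
= 750 / 40
= 18.75

18.75 dmg/mana


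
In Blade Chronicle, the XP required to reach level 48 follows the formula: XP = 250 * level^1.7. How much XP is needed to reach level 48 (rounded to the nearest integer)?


XP = 250 * level^1.7
Substitute level = 48:
XP = 250 * 48^1.7
= 250 * 721.2903
= 180323

180323 XP


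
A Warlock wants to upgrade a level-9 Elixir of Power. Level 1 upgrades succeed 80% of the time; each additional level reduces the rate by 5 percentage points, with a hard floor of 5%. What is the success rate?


raw_rate = 80 - 5 * (9 - 1)
= 80 - 5 * 8
= 80 - 40
= 40
Apply floor: max(40, 5) = 40%

40%


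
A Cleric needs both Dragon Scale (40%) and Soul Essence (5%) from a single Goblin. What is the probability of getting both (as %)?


For independent events, P(both) = P(A) * P(B)
= 40% * 5%
= 200 / 100 %
= 2.0%

2.0%


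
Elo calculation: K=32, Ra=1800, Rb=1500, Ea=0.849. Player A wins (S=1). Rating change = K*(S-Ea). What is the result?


Elo update: delta = K * (S - Ea), where S = 1 (wins)
S - Ea = 1 - 0.849 = 0.151
Rating change = 32 * 0.151
= 4.83

4.83 rating points


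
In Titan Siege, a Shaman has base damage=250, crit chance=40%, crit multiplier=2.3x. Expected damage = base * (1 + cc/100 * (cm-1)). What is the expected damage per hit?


E[dmg] = base * (1 + crit_chance * (crit_mult - 1))
cc as decimal = 40/100 = 0.4
cm - 1 = 2.3 - 1 = 1.3
Bonus factor = 0.4 * 1.3 = 0.52
Total multiplier = 1 + 0.52 = 1.52
Expected damage = 250 * 1.52 = 380.00

380.00 damage


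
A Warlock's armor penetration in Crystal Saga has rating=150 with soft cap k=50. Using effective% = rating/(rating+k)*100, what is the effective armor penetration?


effective% = rating / (rating + k) * 100
= 150 / (150 + 50) * 100
= 150 / 200 * 100
= 0.75 * 100
= 75.00%

75.00%


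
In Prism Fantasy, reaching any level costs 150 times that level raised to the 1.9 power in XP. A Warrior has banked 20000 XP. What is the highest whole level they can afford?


XP = 150 * level^1.9, so level = (XP / 150)^(1/1.9)
= (20000 / 150)^(1/1.9)
= 133.3333^0.5263
= 13.1338
Floor: level = 13

level 13


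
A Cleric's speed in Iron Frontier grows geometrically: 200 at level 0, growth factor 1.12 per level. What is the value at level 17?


value = base * growth^level
= 200 * 1.12^17
= 200 * 6.866041
= 1373.21

1373.21 speed


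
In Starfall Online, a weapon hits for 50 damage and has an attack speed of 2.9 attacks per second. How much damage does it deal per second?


DPS = damage * attack_speed
= 50 * 2.9
= 145.0

145.0 DPS


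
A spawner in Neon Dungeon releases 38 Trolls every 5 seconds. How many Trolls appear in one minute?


Spawns per minute = count * (60 / interval)
= 38 * (60 / 5)
= 38 * 12.0
= 456.0

456.0 per minute


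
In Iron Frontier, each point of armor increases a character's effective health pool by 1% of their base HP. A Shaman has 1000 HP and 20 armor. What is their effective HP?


EHP = 1000 * (1 + 20/100)
= 1000 * (1 + 0.2)
= 1000 * 1.2
= 1200.0

1200.0 EHP


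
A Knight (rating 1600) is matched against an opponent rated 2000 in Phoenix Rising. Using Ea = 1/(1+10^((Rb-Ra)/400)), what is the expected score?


Elo expected score: Ea = 1/(1 + 10^((Rb-Ra)/400))
Rb - Ra = 2000 - 1600 = 400
(Rb-Ra)/400 = 400/400 = 1.0
10^1.0 = 10.0
Ea = 1/(1 + 10.0) = 1/11.0 = 0.0909

0.0909


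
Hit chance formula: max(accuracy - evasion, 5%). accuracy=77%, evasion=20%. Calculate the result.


accuracy - evasion = 77 - 20 = 57
Apply floor: max(57, 5) = 57
Hit chance = 57%

57%


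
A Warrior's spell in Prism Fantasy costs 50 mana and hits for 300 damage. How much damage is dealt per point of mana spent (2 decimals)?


Efficiency = damage / mana
= 300 / 50
= 6.00

6.00 dmg/mana


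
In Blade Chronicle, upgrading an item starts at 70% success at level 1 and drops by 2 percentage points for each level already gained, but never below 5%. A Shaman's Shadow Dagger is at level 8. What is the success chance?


raw_rate = 70 - 2 * (8 - 1)
= 70 - 2 * 7
= 70 - 14
= 56
Apply floor: max(56, 5) = 56%

56%


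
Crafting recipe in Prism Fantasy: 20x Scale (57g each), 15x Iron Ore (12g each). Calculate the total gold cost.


Cost breakdown:
  Scale: 20 * 57 = 1140
  Iron Ore: 15 * 12 = 180
Total = 1140 + 180 = 1320

1320 gold


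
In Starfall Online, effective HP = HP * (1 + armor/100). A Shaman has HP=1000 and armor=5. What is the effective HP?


EHP = 1000 * (1 + 5/100)
= 1000 * (1 + 0.05)
= 1000 * 1.05
= 1050.0

1050.0 EHP


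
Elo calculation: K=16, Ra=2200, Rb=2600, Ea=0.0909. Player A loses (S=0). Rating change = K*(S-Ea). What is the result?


Elo update: delta = K * (S - Ea), where S = 0 (loses)
S - Ea = 0 - 0.0909 = -0.0909
Rating change = 16 * -0.0909
= -1.45

-1.45 rating points


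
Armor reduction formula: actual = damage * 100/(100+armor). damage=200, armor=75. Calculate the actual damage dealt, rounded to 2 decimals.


actual = 200 * 100 / (100 + 75)
= 200 * 100 / 175
= 20000 / 175
= 114.29

114.29 damage


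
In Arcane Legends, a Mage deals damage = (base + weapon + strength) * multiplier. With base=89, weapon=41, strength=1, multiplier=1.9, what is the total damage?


Sum base + weapon + str = 89 + 41 + 1 = 131
Multiply by 1.9:
131 * 1.9 = 248.9

248.9 damage


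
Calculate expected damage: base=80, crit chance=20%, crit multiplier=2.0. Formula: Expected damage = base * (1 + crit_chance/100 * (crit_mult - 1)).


E[dmg] = base * (1 + crit_chance * (crit_mult - 1))
cc as decimal = 20/100 = 0.2
cm - 1 = 2.0 - 1 = 1.0
Bonus factor = 0.2 * 1.0 = 0.2
Total multiplier = 1 + 0.2 = 1.2
Expected damage = 80 * 1.2 = 96.00

96.00 damage


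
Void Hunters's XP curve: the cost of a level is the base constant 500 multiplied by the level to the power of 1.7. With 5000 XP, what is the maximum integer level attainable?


XP = 500 * level^1.7, so level = (XP / 500)^(1/1.7)
= (5000 / 500)^(1/1.7)
= 10.0^0.5882
= 3.8747
Floor: level = 3

level 3


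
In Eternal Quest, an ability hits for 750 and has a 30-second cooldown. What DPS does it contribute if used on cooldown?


DPS = damage / cooldown
= 750 / 30
= 25.00

25.00 DPS


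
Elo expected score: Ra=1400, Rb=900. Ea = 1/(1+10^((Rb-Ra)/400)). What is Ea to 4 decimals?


Elo expected score: Ea = 1/(1 + 10^((Rb-Ra)/400))
Rb - Ra = 900 - 1400 = -500
(Rb-Ra)/400 = -500/400 = -1.25
10^-1.25 = 0.056234
Ea = 1/(1 + 0.056234) = 1/1.056234 = 0.9468

0.9468


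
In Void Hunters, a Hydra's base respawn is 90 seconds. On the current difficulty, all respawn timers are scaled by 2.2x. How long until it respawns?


Respawn time = base * multiplier
= 90 * 2.2
= 198.0 seconds

198.0 seconds


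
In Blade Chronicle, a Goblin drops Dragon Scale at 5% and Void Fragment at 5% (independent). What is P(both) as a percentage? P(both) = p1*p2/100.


For independent events, P(both) = P(A) * P(B)
= 5% * 5%
= 25 / 100 %
= 0.25%

0.25%


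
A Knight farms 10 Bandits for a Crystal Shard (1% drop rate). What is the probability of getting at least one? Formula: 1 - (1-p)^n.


P(at least one) = 1 - P(none) = 1 - (1-p)^n
p = 1/100 = 0.01
1 - p = 0.99
(1 - p)^10 = 0.99^10 = 0.904382
P(at least one) = 1 - 0.904382 = 0.0956

0.0956


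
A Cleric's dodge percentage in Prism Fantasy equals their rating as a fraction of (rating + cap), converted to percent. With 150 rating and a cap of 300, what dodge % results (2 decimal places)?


dodge% = 150 / (150 + 300) * 100
= 150 / 450 * 100
= 0.333333 * 100
= 33.33%

33.33%


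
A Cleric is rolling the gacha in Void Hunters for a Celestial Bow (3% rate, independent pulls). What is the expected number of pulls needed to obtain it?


Expected pulls for a geometric distribution = 1/p = 100 / rate%
= 100 / 3
= 33.33

33.33 pulls


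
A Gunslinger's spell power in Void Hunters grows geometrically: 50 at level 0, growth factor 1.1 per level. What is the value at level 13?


value = base * growth^level
= 50 * 1.1^13
= 50 * 3.452271
= 172.61

172.61 spell power


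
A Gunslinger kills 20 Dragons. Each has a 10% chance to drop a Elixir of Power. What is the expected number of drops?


Expected drops = kills * (drop_rate / 100)
= 20 * (10 / 100)
= 20 * 0.1
= 2.0

2.0 drops


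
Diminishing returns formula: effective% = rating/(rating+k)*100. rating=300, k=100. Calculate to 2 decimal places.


effective% = rating / (rating + k) * 100
= 300 / (300 + 100) * 100
= 300 / 400 * 100
= 0.75 * 100
= 75.00%

75.00%


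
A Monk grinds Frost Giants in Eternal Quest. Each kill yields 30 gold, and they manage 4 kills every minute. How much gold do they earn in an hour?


Gold per minute = 30 * 4 = 120
Gold per hour = 120 * 60 = 7200

7200 gold/hour


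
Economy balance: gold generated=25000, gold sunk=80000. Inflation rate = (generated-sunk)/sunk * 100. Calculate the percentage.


Net gold = 25000 - 80000 = -55000
Inflation rate = net / sunk * 100 = -55000 / 80000 * 100
= -0.6875 * 100
= -68.75%

-68.75%


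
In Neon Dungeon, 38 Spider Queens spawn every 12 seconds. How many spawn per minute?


Spawns per minute = count * (60 / interval)
= 38 * (60 / 12)
= 38 * 5.0
= 190.0

190.0 per minute


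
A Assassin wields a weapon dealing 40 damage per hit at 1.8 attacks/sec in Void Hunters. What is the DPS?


DPS = damage * attack_speed
= 40 * 1.8
= 72.0

72.0 DPS


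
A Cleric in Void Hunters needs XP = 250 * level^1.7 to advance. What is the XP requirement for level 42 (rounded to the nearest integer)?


XP = 250 * level^1.7
Substitute level = 42:
XP = 250 * 42^1.7
= 250 * 574.8093
= 143702

143702 XP


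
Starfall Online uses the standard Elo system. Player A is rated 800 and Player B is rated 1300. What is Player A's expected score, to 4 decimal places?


Elo expected score: Ea = 1/(1 + 10^((Rb-Ra)/400))
Rb - Ra = 1300 - 800 = 500
(Rb-Ra)/400 = 500/400 = 1.25
10^1.25 = 17.782794
Ea = 1/(1 + 17.782794) = 1/18.782794 = 0.0532

0.0532


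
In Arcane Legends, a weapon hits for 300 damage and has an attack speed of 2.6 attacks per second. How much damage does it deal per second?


DPS = damage * attack_speed
= 300 * 2.6
= 780.0

780.0 DPS


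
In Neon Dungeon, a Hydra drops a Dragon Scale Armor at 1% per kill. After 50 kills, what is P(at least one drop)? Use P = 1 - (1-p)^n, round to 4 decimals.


P(at least one) = 1 - P(none) = 1 - (1-p)^n
p = 1/100 = 0.01
1 - p = 0.99
(1 - p)^50 = 0.99^50 = 0.605006
P(at least one) = 1 - 0.605006 = 0.3950

0.3950


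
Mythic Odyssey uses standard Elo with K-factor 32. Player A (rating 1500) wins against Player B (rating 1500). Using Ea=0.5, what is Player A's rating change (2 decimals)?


Elo update: delta = K * (S - Ea), where S = 1 (wins)
S - Ea = 1 - 0.5 = 0.5
Rating change = 32 * 0.5
= 16.00

16.00 rating points


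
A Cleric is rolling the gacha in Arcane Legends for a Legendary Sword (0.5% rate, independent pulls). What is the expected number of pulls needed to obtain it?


Expected pulls for a geometric distribution = 1/p = 100 / rate%
= 100 / 0.5
= 200.0

200.0 pulls


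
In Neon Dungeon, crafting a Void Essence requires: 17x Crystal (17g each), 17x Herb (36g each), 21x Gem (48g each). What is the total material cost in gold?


Cost breakdown:
  Crystal: 17 * 17 = 289
  Herb: 17 * 36 = 612
  Gem: 21 * 48 = 1008
Total = 289 + 612 + 1008 = 1909

1909 gold


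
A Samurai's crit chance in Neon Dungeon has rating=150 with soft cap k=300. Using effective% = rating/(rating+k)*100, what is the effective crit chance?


effective% = rating / (rating + k) * 100
= 150 / (150 + 300) * 100
= 150 / 450 * 100
= 0.333333 * 100
= 33.33%

33.33%


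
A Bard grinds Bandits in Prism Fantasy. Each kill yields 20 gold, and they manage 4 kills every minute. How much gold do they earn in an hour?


Gold per minute = 20 * 4 = 80
Gold per hour = 80 * 60 = 4800

4800 gold/hour


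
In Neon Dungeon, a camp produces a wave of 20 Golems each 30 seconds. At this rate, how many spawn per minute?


Spawns per minute = count * (60 / interval)
= 20 * (60 / 30)
= 20 * 2.0
= 40.0

40.0 per minute


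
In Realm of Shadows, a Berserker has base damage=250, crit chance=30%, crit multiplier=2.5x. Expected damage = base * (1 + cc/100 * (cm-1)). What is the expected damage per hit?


E[dmg] = base * (1 + crit_chance * (crit_mult - 1))
cc as decimal = 30/100 = 0.3
cm - 1 = 2.5 - 1 = 1.5
Bonus factor = 0.3 * 1.5 = 0.45
Total multiplier = 1 + 0.45 = 1.45
Expected damage = 250 * 1.45 = 362.50

362.50 damage


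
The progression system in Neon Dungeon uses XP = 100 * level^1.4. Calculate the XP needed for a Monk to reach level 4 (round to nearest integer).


XP = 100 * level^1.4
Substitute level = 4:
XP = 100 * 4^1.4
= 100 * 6.9644
= 696

696 XP


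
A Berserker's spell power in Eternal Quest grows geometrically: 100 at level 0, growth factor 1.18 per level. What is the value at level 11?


value = base * growth^level
= 100 * 1.18^11
= 100 * 6.175926
= 617.59

617.59 spell power


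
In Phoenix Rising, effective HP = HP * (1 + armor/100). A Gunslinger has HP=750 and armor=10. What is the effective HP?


EHP = 750 * (1 + 10/100)
= 750 * (1 + 0.1)
= 750 * 1.1
= 825.0

825.0 EHP


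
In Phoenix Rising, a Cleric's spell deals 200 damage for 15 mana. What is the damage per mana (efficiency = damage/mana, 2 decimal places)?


Efficiency = damage / mana
= 200 / 15
= 13.33

13.33 dmg/mana


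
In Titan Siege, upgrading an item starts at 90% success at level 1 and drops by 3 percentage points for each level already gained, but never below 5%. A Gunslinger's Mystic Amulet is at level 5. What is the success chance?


raw_rate = 90 - 3 * (5 - 1)
= 90 - 3 * 4
= 90 - 12
= 78
Apply floor: max(78, 5) = 78%

78%


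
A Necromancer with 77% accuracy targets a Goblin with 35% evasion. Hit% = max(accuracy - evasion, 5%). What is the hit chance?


accuracy - evasion = 77 - 35 = 42
Apply floor: max(42, 5) = 42
Hit chance = 42%

42%


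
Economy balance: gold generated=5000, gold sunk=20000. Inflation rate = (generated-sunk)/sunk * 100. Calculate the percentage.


Net gold = 5000 - 20000 = -15000
Inflation rate = net / sunk * 100 = -15000 / 20000 * 100
= -0.75 * 100
= -75.00%

-75.00%


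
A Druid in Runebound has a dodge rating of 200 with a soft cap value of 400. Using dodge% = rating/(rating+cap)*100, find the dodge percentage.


dodge% = 200 / (200 + 400) * 100
= 200 / 600 * 100
= 0.333333 * 100
= 33.33%

33.33%


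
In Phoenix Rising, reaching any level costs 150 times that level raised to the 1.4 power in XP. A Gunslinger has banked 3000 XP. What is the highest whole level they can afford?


XP = 150 * level^1.4, so level = (XP / 150)^(1/1.4)
= (3000 / 150)^(1/1.4)
= 20.0^0.7143
= 8.4978
Floor: level = 8

level 8


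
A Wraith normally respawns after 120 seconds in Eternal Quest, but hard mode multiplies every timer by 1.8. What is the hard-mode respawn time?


Respawn time = base * multiplier
= 120 * 1.8
= 216.0 seconds

216.0 seconds


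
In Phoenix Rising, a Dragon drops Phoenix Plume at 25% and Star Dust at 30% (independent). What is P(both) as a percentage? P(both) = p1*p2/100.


For independent events, P(both) = P(A) * P(B)
= 25% * 30%
= 750 / 100 %
= 7.5%

7.5%


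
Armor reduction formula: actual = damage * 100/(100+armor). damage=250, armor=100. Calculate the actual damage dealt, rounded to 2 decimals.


actual = 250 * 100 / (100 + 100)
= 250 * 100 / 200
= 25000 / 200
= 125.00

125.00 damage


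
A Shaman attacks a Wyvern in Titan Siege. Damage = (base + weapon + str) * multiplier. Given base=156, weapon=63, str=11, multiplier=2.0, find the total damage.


Sum base + weapon + str = 156 + 63 + 11 = 230
Multiply by 2.0:
230 * 2.0 = 460.0

460.0 damage


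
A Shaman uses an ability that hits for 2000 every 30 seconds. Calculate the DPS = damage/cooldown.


DPS = damage / cooldown
= 2000 / 30
= 66.67

66.67 DPS


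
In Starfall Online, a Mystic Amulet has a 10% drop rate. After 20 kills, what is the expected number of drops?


Expected drops = kills * (drop_rate / 100)
= 20 * (10 / 100)
= 20 * 0.1
= 2.0

2.0 drops


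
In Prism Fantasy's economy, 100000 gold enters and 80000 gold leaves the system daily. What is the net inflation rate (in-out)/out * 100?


Net gold = 100000 - 80000 = 20000
Inflation rate = net / sunk * 100 = 20000 / 80000 * 100
= 0.25 * 100
= 25.00%

25.00%


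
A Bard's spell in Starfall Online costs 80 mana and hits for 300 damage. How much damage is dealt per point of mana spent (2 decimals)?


Efficiency = damage / mana
= 300 / 80
= 3.75

3.75 dmg/mana


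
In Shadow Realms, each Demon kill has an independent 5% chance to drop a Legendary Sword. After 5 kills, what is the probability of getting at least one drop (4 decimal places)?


P(at least one) = 1 - P(none) = 1 - (1-p)^n
p = 5/100 = 0.05
1 - p = 0.95
(1 - p)^5 = 0.95^5 = 0.773781
P(at least one) = 1 - 0.773781 = 0.2262

0.2262


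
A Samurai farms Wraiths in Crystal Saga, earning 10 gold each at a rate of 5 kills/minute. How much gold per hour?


Gold per minute = 10 * 5 = 50
Gold per hour = 50 * 60 = 3000

3000 gold/hour


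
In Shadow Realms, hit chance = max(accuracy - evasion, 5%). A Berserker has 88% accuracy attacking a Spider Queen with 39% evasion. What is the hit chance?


accuracy - evasion = 88 - 39 = 49
Apply floor: max(49, 5) = 49
Hit chance = 49%

49%


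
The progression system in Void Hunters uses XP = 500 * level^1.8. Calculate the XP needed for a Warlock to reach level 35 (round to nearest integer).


XP = 500 * level^1.8
Substitute level = 35:
XP = 500 * 35^1.8
= 500 * 601.6203
= 300810

300810 XP


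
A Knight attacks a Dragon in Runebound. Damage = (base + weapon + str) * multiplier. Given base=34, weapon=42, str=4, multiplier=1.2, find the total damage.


Sum base + weapon + str = 34 + 42 + 4 = 80
Multiply by 1.2:
80 * 1.2 = 96.0

96.0 damage


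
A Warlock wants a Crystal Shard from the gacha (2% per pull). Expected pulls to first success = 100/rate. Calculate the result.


Expected pulls for a geometric distribution = 1/p = 100 / rate%
= 100 / 2
= 50.0

50.0 pulls


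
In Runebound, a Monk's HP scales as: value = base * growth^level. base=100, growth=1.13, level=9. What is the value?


value = base * growth^level
= 100 * 1.13^9
= 100 * 3.004042
= 300.40

300.40 HP


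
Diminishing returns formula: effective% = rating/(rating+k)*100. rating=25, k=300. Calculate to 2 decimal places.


effective% = rating / (rating + k) * 100
= 25 / (25 + 300) * 100
= 25 / 325 * 100
= 0.076923 * 100
= 7.69%

7.69%


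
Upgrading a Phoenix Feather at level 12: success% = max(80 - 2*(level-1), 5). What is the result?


raw_rate = 80 - 2 * (12 - 1)
= 80 - 2 * 11
= 80 - 22
= 58
Apply floor: max(58, 5) = 58%

58%


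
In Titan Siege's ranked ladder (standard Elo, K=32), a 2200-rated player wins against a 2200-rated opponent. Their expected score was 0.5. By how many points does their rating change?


Elo update: delta = K * (S - Ea), where S = 1 (wins)
S - Ea = 1 - 0.5 = 0.5
Rating change = 32 * 0.5
= 16.00

16.00 rating points


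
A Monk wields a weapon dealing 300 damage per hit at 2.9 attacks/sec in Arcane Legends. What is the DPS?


DPS = damage * attack_speed
= 300 * 2.9
= 870.0

870.0 DPS


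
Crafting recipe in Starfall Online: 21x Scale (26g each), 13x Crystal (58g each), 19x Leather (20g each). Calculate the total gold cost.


Cost breakdown:
  Scale: 21 * 26 = 546
  Crystal: 13 * 58 = 754
  Leather: 19 * 20 = 380
Total = 546 + 754 + 380 = 1680

1680 gold


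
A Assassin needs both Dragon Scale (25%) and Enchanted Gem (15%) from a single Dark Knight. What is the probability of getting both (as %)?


For independent events, P(both) = P(A) * P(B)
= 25% * 15%
= 375 / 100 %
= 3.75%

3.75%


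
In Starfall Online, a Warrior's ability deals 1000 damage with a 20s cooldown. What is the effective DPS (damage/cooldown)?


DPS = damage / cooldown
= 1000 / 20
= 50.00

50.00 DPS


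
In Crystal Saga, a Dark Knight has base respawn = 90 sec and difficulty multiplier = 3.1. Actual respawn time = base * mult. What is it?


Respawn time = base * multiplier
= 90 * 3.1
= 279.0 seconds

279.0 seconds


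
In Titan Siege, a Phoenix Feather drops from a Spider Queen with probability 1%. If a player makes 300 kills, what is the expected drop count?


Expected drops = kills * (drop_rate / 100)
= 300 * (1 / 100)
= 300 * 0.01
= 3.0

3.0 drops


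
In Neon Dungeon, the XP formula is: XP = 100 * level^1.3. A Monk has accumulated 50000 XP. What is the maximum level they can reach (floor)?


XP = 100 * level^1.3, so level = (XP / 100)^(1/1.3)
= (50000 / 100)^(1/1.3)
= 500.0^0.7692
= 119.1601
Floor: level = 119

level 119


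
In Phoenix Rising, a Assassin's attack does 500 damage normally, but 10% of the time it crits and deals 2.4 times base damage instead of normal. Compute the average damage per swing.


E[dmg] = base * (1 + crit_chance * (crit_mult - 1))
cc as decimal = 10/100 = 0.1
cm - 1 = 2.4 - 1 = 1.4
Bonus factor = 0.1 * 1.4 = 0.14
Total multiplier = 1 + 0.14 = 1.14
Expected damage = 500 * 1.14 = 570.00

570.00 damage


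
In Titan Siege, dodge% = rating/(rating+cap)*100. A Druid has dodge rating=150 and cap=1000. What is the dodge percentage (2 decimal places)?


dodge% = 150 / (150 + 1000) * 100
= 150 / 1150 * 100
= 0.130435 * 100
= 13.04%

13.04%


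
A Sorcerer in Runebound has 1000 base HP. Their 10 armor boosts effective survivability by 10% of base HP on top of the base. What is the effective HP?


EHP = 1000 * (1 + 10/100)
= 1000 * (1 + 0.1)
= 1000 * 1.1
= 1100.0

1100.0 EHP


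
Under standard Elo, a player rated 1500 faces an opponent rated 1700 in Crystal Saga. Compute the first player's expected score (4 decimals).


Elo expected score: Ea = 1/(1 + 10^((Rb-Ra)/400))
Rb - Ra = 1700 - 1500 = 200
(Rb-Ra)/400 = 200/400 = 0.5
10^0.5 = 3.162278
Ea = 1/(1 + 3.162278) = 1/4.162278 = 0.2403

0.2403


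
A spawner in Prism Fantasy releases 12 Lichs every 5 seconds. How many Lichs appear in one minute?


Spawns per minute = count * (60 / interval)
= 12 * (60 / 5)
= 12 * 12.0
= 144.0

144.0 per minute


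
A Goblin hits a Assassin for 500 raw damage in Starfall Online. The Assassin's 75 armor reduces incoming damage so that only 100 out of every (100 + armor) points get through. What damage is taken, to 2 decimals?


actual = 500 * 100 / (100 + 75)
= 500 * 100 / 175
= 50000 / 175
= 285.71

285.71 damage


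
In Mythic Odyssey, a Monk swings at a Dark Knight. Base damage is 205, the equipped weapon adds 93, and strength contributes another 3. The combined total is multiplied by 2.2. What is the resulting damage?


Sum base + weapon + str = 205 + 93 + 3 = 301
Multiply by 2.2:
301 * 2.2 = 662.2

662.2 damage


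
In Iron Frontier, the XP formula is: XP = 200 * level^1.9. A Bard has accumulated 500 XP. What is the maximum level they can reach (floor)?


XP = 200 * level^1.9, so level = (XP / 200)^(1/1.9)
= (500 / 200)^(1/1.9)
= 2.5^0.5263
= 1.6197
Floor: level = 1

level 1


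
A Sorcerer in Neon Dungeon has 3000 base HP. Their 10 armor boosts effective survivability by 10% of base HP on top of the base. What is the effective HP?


EHP = 3000 * (1 + 10/100)
= 3000 * (1 + 0.1)
= 3000 * 1.1
= 3300.0

3300.0 EHP


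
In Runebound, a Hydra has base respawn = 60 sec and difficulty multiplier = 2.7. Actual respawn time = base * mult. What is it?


Respawn time = base * multiplier
= 60 * 2.7
= 162.0 seconds

162.0 seconds


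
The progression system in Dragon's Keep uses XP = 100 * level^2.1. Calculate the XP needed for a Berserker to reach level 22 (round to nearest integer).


XP = 100 * level^2.1
Substitute level = 22:
XP = 100 * 22^2.1
= 100 * 659.3069
= 65931

65931 XP


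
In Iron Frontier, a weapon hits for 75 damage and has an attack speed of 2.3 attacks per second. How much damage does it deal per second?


DPS = damage * attack_speed
= 75 * 2.3
= 172.5

172.5 DPS


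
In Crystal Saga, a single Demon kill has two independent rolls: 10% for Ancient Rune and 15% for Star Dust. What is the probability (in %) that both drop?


For independent events, P(both) = P(A) * P(B)
= 10% * 15%
= 150 / 100 %
= 1.5%

1.5%


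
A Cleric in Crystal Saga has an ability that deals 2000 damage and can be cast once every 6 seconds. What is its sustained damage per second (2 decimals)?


DPS = damage / cooldown
= 2000 / 6
= 333.33

333.33 DPS


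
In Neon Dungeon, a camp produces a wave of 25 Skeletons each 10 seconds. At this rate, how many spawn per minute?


Spawns per minute = count * (60 / interval)
= 25 * (60 / 10)
= 25 * 6.0
= 150.0

150.0 per minute


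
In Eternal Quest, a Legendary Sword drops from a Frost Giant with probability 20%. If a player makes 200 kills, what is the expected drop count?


Expected drops = kills * (drop_rate / 100)
= 200 * (20 / 100)
= 200 * 0.2
= 40.0

40.0 drops
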